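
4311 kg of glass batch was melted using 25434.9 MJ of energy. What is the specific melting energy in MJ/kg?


Rearrange E = m * s for s:
  s = E / m
  s = 25434.9 / 4311 = 5.9 MJ/kg

5.9 MJ/kg


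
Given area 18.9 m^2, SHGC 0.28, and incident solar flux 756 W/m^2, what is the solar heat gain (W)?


Solar heat gain: Q = Area * SHGC * Irradiance
  Q = 18.9 * 0.28 * 756 = 4000.8 W

4000.8 W


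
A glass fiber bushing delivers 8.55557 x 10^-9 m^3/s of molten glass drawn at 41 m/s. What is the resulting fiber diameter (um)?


Cross-sectional area from continuity:
  A = Q / v = 8.55557 x 10^-9 / 41 = 2.086724 x 10^-10 m^2
Diameter from circular cross-section:
  d = sqrt(4A / pi) * 10^6 (m -> um)
  d = sqrt(4 * 2.086724 x 10^-10 / pi) * 10^6 = 16.3 um

16.3 um


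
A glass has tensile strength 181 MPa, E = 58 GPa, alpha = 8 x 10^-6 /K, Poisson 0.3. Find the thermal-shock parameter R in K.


Thermal shock resistance: R = sigma * (1 - nu) / (E * alpha)
  Numerator = 181 * (1 - 0.3) = 126.7
  Denominator = 58 * 1000 * (8 x 10^-6) = 0.464
  R = 126.7 / 0.464 = 273.1 K

273.1 K


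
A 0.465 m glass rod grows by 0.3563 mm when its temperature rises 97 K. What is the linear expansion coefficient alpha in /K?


Rearrange dL = alpha * L0 * dT for alpha:
  alpha = dL / (L0 * dT)
  alpha = (0.3563 / 1000) / (0.465 * 97) = 0.000007899 /K = 7.899 x 10^-6 /K

7.899 x 10^-6 /K


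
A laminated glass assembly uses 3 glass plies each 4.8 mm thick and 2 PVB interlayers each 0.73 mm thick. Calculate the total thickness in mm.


Total thickness = glass contribution + PVB contribution
  Glass: 3 * 4.8 = 14.4 mm
  PVB: 2 * 0.73 = 1.46 mm
  Total = 14.4 + 1.46 = 15.86 mm

15.86 mm


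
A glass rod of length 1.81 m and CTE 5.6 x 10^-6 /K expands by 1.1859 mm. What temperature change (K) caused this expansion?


Rearrange dL = alpha * L0 * dT for dT:
  dT = dL / (alpha * L0)
  dL (m) = 1.1859 / 1000 = 0.0011859
  dT = 0.0011859 / ((5.6 x 10^-6) * 1.81) = 117.0 K

117.0 K


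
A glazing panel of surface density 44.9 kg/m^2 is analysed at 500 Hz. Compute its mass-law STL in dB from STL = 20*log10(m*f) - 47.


Mass law: STL = 20 * log10(m * f) - 47
  m * f = 44.9 * 500 = 22450
  log10(22450) = 4.35122
  STL = 20 * 4.35122 - 47 = 87.0244 - 47 = 40.0 dB

40.0 dB


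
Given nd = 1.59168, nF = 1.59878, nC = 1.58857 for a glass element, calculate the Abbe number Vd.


Abbe number formula: Vd = (nd - 1) / (nF - nC)
  nd - 1 = 1.59168 - 1 = 0.59168
  nF - nC = 1.59878 - 1.58857 = 0.01021
  Vd = 0.59168 / 0.01021 = 57.95

57.95


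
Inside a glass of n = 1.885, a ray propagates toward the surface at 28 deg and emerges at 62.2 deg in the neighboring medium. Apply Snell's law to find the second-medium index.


Apply Snell's law: n1 * sin(theta1) = n2 * sin(theta2)
  n2 = n1 * sin(theta1) / sin(theta2)
  sin(28) = 0.469472
  sin(62.2) = 0.884581
  n2 = 1.885 * 0.469472 / 0.884581 = 1.0004

1.0004


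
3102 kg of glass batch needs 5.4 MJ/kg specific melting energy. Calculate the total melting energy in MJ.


Total energy = mass * specific energy
  E = 3102 * 5.4 = 16750.8 MJ

16750.8 MJ


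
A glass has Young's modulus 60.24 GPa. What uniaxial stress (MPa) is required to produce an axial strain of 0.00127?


Rearrange E = sigma / epsilon:
  sigma = E * epsilon
  E (MPa) = 60.24 * 1000 = 60240
  sigma = 60240 * 0.00127 = 76.5 MPa

76.5 MPa


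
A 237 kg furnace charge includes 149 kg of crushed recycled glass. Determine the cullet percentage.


Cullet ratio = (cullet mass / total batch mass) * 100
  Ratio = 149 / 237 * 100 = 62.87%

62.87%


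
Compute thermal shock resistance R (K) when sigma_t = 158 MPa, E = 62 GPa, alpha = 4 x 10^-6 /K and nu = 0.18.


Thermal shock resistance: R = sigma * (1 - nu) / (E * alpha)
  Numerator = 158 * (1 - 0.18) = 129.56
  Denominator = 62 * 1000 * (4 x 10^-6) = 0.248
  R = 129.56 / 0.248 = 522.4 K

522.4 K


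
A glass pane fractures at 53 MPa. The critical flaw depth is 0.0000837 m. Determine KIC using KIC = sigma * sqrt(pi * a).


Fracture toughness: KIC = sigma * sqrt(pi * a)
  pi * a = pi * 0.0000837 = 0.000262951
  sqrt(pi * a) = 0.016216
  KIC = 53 * 0.016216 = 0.859 MPa*sqrt(m)

0.859 MPa*sqrt(m)


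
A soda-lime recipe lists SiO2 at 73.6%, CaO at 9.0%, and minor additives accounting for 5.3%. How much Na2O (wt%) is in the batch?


Pieces sum to 100%:
  Na2O = 100 - (SiO2 + CaO + others)
  Na2O = 100 - (73.6 + 9.0 + 5.3) = 12.1%

12.1%


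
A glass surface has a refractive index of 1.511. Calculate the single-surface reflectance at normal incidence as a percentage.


Fresnel reflectance at normal incidence:
  R = ((n - 1)/(n + 1))^2
  (n - 1)/(n + 1) = (1.511 - 1)/(1.511 + 1) = 0.203505
  R = 0.203505^2 = 0.0414143
  R(%) = 0.0414143 * 100 = 4.141%

4.141%


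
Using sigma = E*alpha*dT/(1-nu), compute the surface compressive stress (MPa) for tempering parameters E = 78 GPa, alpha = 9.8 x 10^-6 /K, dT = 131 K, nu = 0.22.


Tempering stress: sigma = E * alpha * dT / (1 - nu)
  E (MPa) = 78 * 1000 = 78000
  Numerator = 78000 * (9.8 x 10^-6) * 131 = 100.1364
  Denominator = 1 - 0.22 = 0.78
  sigma = 100.1364 / 0.78 = 128.4 MPa

128.4 MPa


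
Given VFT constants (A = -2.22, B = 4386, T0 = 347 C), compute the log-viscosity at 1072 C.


VFT equation: log(eta) = A + B / (T - T0)
  T - T0 = 1072 - 347 = 725
  B / (T - T0) = 4386 / 725 = 6.05
  log(eta) = -2.22 + 6.05 = 3.83

3.83


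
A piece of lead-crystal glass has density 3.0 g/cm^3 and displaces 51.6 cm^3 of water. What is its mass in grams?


Rearrange rho = m / V:
  m = rho * V
  m = 3.0 * 51.6 = 154.8 g

154.8 g


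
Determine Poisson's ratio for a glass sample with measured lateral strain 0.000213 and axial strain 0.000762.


Poisson's ratio: nu = lateral strain / axial strain
  nu = 0.000213 / 0.000762 = 0.2795

0.2795


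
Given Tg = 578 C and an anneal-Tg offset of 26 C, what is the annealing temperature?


The annealing temperature is Tg plus the offset:
  T_anneal = 578 + 26 = 604 C

604 C


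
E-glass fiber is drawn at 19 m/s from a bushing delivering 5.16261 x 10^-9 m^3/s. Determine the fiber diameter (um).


Cross-sectional area from continuity:
  A = Q / v = 5.16261 x 10^-9 / 19 = 2.717163 x 10^-10 m^2
Diameter from circular cross-section:
  d = sqrt(4A / pi) * 10^6 (m -> um)
  d = sqrt(4 * 2.717163 x 10^-10 / pi) * 10^6 = 18.6 um

18.6 um


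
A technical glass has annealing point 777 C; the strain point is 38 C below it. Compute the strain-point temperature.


Strain point = annealing point - difference:
  T_strain = 777 - 38 = 739 C

739 C


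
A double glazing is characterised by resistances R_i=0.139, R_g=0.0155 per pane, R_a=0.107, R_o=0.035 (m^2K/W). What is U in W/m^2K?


Total thermal resistance (series):
  R_total = R_in + R_glass + R_air + R_glass + R_out
  R_total = 0.139 + 0.0155 + 0.107 + 0.0155 + 0.035 = 0.312 m^2K/W
U-value = 1 / R_total = 1 / 0.312 = 3.205 W/m^2K

3.205 W/m^2K


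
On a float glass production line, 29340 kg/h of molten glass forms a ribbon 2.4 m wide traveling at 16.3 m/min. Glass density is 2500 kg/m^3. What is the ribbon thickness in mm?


Ribbon cross-section from mass balance:
  Volume rate = throughput / density = 29340 / 2500 = 11.736 m^3/h
  thickness = volume rate / (speed * 60 * width), i.e.
  thickness = throughput / (60 * speed * width * density) * 1000
  thickness = 29340 / (60 * 16.3 * 2.4 * 2500) * 1000 = 5.0 mm

5.0 mm


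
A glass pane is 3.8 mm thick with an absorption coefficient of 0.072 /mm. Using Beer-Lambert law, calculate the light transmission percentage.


Beer-Lambert law: T = exp(-alpha * thickness)
  exponent = -0.072 * 3.8 = -0.2736
  T = exp(-0.2736) = 0.7606
  Percentage = 0.7606 * 100 = 76.06%

76.06%


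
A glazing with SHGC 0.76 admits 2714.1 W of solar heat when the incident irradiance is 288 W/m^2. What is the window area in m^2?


Rearrange Q = Area * SHGC * Irradiance:
  Area = Q / (SHGC * Irradiance)
  Area = 2714.1 / (0.76 * 288) = 12.4 m^2

12.4 m^2


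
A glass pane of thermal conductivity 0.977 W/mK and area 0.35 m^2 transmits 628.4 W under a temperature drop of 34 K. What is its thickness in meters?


Fourier's law: t = k * A * dT / Q
  t = 0.977 * 0.35 * 34 / 628.4
  t = 11.6263 / 628.4 = 0.0185 m

0.0185 m


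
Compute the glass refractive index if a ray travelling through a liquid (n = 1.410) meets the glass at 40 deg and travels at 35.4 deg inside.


Apply Snell's law: n1 * sin(theta1) = n2 * sin(theta2)
  n2 = n1 * sin(theta1) / sin(theta2)
  sin(40) = 0.642788
  sin(35.4) = 0.579281
  n2 = 1.410 * 0.642788 / 0.579281 = 1.5646

1.5646


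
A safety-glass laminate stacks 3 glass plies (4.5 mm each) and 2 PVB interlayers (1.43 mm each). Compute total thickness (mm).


Total thickness = glass contribution + PVB contribution
  Glass: 3 * 4.5 = 13.5 mm
  PVB: 2 * 1.43 = 2.86 mm
  Total = 13.5 + 2.86 = 16.36 mm

16.36 mm


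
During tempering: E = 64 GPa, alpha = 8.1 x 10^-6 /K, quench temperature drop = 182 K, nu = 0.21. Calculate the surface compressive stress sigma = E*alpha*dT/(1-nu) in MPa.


Tempering stress: sigma = E * alpha * dT / (1 - nu)
  E (MPa) = 64 * 1000 = 64000
  Numerator = 64000 * (8.1 x 10^-6) * 182 = 94.3488
  Denominator = 1 - 0.21 = 0.79
  sigma = 94.3488 / 0.79 = 119.4 MPa

119.4 MPa


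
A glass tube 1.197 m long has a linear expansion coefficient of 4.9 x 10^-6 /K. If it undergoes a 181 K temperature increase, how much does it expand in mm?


Thermal expansion formula: dL = alpha * L0 * dT
  dL = (4.9 x 10^-6) * 1.197 * 181 = 0.00106162 m
Convert to mm: 0.00106162 * 1000 = 1.0616 mm

1.0616 mm


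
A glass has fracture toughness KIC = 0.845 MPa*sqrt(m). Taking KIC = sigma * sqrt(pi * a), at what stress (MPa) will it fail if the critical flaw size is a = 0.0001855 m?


Rearrange KIC = sigma * sqrt(pi * a):
  sigma = KIC / sqrt(pi * a)
  sqrt(pi * 0.0001855) = 0.024141
  sigma = 0.845 / 0.024141 = 35.0 MPa

35.0 MPa


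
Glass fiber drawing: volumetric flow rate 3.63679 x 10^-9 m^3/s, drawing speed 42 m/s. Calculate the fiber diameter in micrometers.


Cross-sectional area from continuity:
  A = Q / v = 3.63679 x 10^-9 / 42 = 8.659024 x 10^-11 m^2
Diameter from circular cross-section:
  d = sqrt(4A / pi) * 10^6 (m -> um)
  d = sqrt(4 * 8.659024 x 10^-11 / pi) * 10^6 = 10.5 um

10.5 um


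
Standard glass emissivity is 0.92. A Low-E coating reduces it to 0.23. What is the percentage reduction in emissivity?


Percentage reduction = (1 - coated/uncoated) * 100
  Ratio = 0.23 / 0.92 = 0.25
  Reduction = (1 - 0.25) * 100 = 75.0%

75.0%


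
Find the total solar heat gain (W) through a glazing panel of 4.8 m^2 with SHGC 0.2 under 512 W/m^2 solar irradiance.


Solar heat gain: Q = Area * SHGC * Irradiance
  Q = 4.8 * 0.2 * 512 = 491.5 W

491.5 W


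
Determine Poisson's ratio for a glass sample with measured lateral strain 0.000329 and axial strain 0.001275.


Poisson's ratio: nu = lateral strain / axial strain
  nu = 0.000329 / 0.001275 = 0.258

0.258


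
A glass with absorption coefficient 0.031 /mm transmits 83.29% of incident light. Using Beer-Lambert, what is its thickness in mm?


Rearrange T = exp(-alpha * thickness):
  thickness = -ln(T) / alpha
  T = 83.29/100 = 0.8329
  ln(T) = -0.18284
  -ln(T) = 0.18284
  thickness = 0.18284 / 0.031 = 5.9 mm

5.9 mm


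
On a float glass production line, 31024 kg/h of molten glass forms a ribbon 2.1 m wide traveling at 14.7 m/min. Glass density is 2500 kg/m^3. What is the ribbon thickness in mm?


Ribbon cross-section from mass balance:
  Volume rate = throughput / density = 31024 / 2500 = 12.4096 m^3/h
  thickness = volume rate / (speed * 60 * width), i.e.
  thickness = throughput / (60 * speed * width * density) * 1000
  thickness = 31024 / (60 * 14.7 * 2.1 * 2500) * 1000 = 6.7 mm

6.7 mm


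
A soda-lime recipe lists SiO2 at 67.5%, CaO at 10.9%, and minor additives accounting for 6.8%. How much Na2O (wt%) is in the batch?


Pieces sum to 100%:
  Na2O = 100 - (SiO2 + CaO + others)
  Na2O = 100 - (67.5 + 10.9 + 6.8) = 14.8%

14.8%


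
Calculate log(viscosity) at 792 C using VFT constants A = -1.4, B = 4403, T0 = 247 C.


VFT equation: log(eta) = A + B / (T - T0)
  T - T0 = 792 - 247 = 545
  B / (T - T0) = 4403 / 545 = 8.079
  log(eta) = -1.4 + 8.079 = 6.679

6.679


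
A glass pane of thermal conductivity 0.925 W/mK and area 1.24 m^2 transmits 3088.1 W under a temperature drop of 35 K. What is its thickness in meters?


Fourier's law: t = k * A * dT / Q
  t = 0.925 * 1.24 * 35 / 3088.1
  t = 40.145 / 3088.1 = 0.013 m

0.013 m


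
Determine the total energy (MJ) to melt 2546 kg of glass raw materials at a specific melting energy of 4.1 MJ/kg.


Total energy = mass * specific energy
  E = 2546 * 4.1 = 10438.6 MJ

10438.6 MJ


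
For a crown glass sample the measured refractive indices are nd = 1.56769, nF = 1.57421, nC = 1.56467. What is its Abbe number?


Abbe number formula: Vd = (nd - 1) / (nF - nC)
  nd - 1 = 1.56769 - 1 = 0.56769
  nF - nC = 1.57421 - 1.56467 = 0.00954
  Vd = 0.56769 / 0.00954 = 59.51

59.51


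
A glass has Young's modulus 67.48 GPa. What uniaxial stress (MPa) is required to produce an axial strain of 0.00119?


Rearrange E = sigma / epsilon:
  sigma = E * epsilon
  E (MPa) = 67.48 * 1000 = 67480
  sigma = 67480 * 0.00119 = 80.3 MPa

80.3 MPa


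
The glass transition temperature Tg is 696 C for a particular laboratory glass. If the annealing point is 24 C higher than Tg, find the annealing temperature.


The annealing temperature is Tg plus the offset:
  T_anneal = 696 + 24 = 720 C

720 C


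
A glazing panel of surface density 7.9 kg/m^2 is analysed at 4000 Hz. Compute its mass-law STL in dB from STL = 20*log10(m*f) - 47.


Mass law: STL = 20 * log10(m * f) - 47
  m * f = 7.9 * 4000 = 31600
  log10(31600) = 4.49969
  STL = 20 * 4.49969 - 47 = 89.9938 - 47 = 43.0 dB

43.0 dB


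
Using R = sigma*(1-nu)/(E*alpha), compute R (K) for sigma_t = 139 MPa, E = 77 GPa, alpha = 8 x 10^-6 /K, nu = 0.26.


Thermal shock resistance: R = sigma * (1 - nu) / (E * alpha)
  Numerator = 139 * (1 - 0.26) = 102.86
  Denominator = 77 * 1000 * (8 x 10^-6) = 0.616
  R = 102.86 / 0.616 = 167.0 K

167.0 K


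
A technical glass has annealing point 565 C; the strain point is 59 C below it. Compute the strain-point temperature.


Strain point = annealing point - difference:
  T_strain = 565 - 59 = 506 C

506 C


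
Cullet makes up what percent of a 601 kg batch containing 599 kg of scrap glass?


Cullet ratio = (cullet mass / total batch mass) * 100
  Ratio = 599 / 601 * 100 = 99.67%

99.67%


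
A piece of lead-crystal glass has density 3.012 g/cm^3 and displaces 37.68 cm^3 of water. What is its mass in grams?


Rearrange rho = m / V:
  m = rho * V
  m = 3.012 * 37.68 = 113.492 g

113.492 g


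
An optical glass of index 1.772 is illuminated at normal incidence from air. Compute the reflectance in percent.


Fresnel reflectance at normal incidence:
  R = ((n - 1)/(n + 1))^2
  (n - 1)/(n + 1) = (1.772 - 1)/(1.772 + 1) = 0.278499
  R = 0.278499^2 = 0.0775617
  R(%) = 0.0775617 * 100 = 7.756%

7.756%


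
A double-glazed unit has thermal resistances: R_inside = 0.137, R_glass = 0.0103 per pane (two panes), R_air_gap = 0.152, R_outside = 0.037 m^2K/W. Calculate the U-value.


Total thermal resistance (series):
  R_total = R_in + R_glass + R_air + R_glass + R_out
  R_total = 0.137 + 0.0103 + 0.152 + 0.0103 + 0.037 = 0.3466 m^2K/W
U-value = 1 / R_total = 1 / 0.3466 = 2.885 W/m^2K

2.885 W/m^2K


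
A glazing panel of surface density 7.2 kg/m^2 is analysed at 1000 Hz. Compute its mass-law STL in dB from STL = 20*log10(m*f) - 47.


Mass law: STL = 20 * log10(m * f) - 47
  m * f = 7.2 * 1000 = 7200
  log10(7200) = 3.85733
  STL = 20 * 3.85733 - 47 = 77.1466 - 47 = 30.1 dB

30.1 dB


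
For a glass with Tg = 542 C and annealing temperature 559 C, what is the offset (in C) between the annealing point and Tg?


Offset = T_anneal - Tg:
  offset = 559 - 542 = 17 C

17 C


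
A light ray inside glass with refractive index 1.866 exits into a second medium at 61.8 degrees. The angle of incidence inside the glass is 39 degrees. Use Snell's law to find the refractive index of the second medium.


Apply Snell's law: n1 * sin(theta1) = n2 * sin(theta2)
  n2 = n1 * sin(theta1) / sin(theta2)
  sin(39) = 0.62932
  sin(61.8) = 0.881303
  n2 = 1.866 * 0.62932 / 0.881303 = 1.3325

1.3325


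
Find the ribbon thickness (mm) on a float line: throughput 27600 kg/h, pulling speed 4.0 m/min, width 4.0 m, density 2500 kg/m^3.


Ribbon cross-section from mass balance:
  Volume rate = throughput / density = 27600 / 2500 = 11.04 m^3/h
  thickness = volume rate / (speed * 60 * width), i.e.
  thickness = throughput / (60 * speed * width * density) * 1000
  thickness = 27600 / (60 * 4.0 * 4.0 * 2500) * 1000 = 11.5 mm

11.5 mm


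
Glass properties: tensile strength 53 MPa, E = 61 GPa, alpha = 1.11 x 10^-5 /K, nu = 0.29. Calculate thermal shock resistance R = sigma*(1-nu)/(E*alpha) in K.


Thermal shock resistance: R = sigma * (1 - nu) / (E * alpha)
  Numerator = 53 * (1 - 0.29) = 37.63
  Denominator = 61 * 1000 * (1.11 x 10^-5) = 0.6771
  R = 37.63 / 0.6771 = 55.6 K

55.6 K


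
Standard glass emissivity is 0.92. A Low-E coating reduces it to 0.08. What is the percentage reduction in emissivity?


Percentage reduction = (1 - coated/uncoated) * 100
  Ratio = 0.08 / 0.92 = 0.087
  Reduction = (1 - 0.087) * 100 = 91.3%

91.3%


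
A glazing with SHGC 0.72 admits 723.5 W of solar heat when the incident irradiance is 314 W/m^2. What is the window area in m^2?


Rearrange Q = Area * SHGC * Irradiance:
  Area = Q / (SHGC * Irradiance)
  Area = 723.5 / (0.72 * 314) = 3.2 m^2

3.2 m^2


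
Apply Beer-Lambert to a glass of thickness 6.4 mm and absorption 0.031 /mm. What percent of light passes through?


Beer-Lambert law: T = exp(-alpha * thickness)
  exponent = -0.031 * 6.4 = -0.1984
  T = exp(-0.1984) = 0.82
  Percentage = 0.82 * 100 = 82.0%

82.0%


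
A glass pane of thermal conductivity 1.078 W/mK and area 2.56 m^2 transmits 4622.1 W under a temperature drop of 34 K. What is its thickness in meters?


Fourier's law: t = k * A * dT / Q
  t = 1.078 * 2.56 * 34 / 4622.1
  t = 93.82912 / 4622.1 = 0.0203 m

0.0203 m


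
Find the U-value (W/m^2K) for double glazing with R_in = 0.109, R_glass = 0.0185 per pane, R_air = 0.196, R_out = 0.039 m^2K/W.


Total thermal resistance (series):
  R_total = R_in + R_glass + R_air + R_glass + R_out
  R_total = 0.109 + 0.0185 + 0.196 + 0.0185 + 0.039 = 0.381 m^2K/W
U-value = 1 / R_total = 1 / 0.381 = 2.625 W/m^2K

2.625 W/m^2K


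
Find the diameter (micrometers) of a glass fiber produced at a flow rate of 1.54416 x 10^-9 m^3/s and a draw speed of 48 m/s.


Cross-sectional area from continuity:
  A = Q / v = 1.54416 x 10^-9 / 48 = 3.217 x 10^-11 m^2
Diameter from circular cross-section:
  d = sqrt(4A / pi) * 10^6 (m -> um)
  d = sqrt(4 * 3.217 x 10^-11 / pi) * 10^6 = 6.4 um

6.4 um


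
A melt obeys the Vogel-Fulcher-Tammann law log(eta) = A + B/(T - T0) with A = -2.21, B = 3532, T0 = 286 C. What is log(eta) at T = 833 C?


VFT equation: log(eta) = A + B / (T - T0)
  T - T0 = 833 - 286 = 547
  B / (T - T0) = 3532 / 547 = 6.457
  log(eta) = -2.21 + 6.457 = 4.247

4.247


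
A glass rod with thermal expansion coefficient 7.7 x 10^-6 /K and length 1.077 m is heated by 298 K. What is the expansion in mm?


Thermal expansion formula: dL = alpha * L0 * dT
  dL = (7.7 x 10^-6) * 1.077 * 298 = 0.00247128 m
Convert to mm: 0.00247128 * 1000 = 2.4713 mm

2.4713 mm


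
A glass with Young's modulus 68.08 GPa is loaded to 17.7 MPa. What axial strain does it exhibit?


Rearrange E = sigma / epsilon:
  epsilon = sigma / E
  E (MPa) = 68.08 * 1000 = 68080
  epsilon = 17.7 / 68080 = 0.00026

0.00026


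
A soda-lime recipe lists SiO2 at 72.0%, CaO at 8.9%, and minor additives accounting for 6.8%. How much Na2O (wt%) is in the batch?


Pieces sum to 100%:
  Na2O = 100 - (SiO2 + CaO + others)
  Na2O = 100 - (72.0 + 8.9 + 6.8) = 12.3%

12.3%


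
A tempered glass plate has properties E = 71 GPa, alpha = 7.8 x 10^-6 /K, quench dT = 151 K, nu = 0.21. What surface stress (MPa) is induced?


Tempering stress: sigma = E * alpha * dT / (1 - nu)
  E (MPa) = 71 * 1000 = 71000
  Numerator = 71000 * (7.8 x 10^-6) * 151 = 83.6238
  Denominator = 1 - 0.21 = 0.79
  sigma = 83.6238 / 0.79 = 105.9 MPa

105.9 MPa


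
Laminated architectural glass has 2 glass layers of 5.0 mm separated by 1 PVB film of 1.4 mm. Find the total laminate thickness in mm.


Total thickness = glass contribution + PVB contribution
  Glass: 2 * 5.0 = 10.0 mm
  PVB: 1 * 1.4 = 1.4 mm
  Total = 10.0 + 1.4 = 11.4 mm

11.4 mm


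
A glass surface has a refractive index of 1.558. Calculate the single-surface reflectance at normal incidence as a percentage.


Fresnel reflectance at normal incidence:
  R = ((n - 1)/(n + 1))^2
  (n - 1)/(n + 1) = (1.558 - 1)/(1.558 + 1) = 0.218139
  R = 0.218139^2 = 0.0475846
  R(%) = 0.0475846 * 100 = 4.758%

4.758%


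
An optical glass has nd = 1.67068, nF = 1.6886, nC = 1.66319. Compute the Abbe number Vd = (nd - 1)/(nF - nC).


Abbe number formula: Vd = (nd - 1) / (nF - nC)
  nd - 1 = 1.67068 - 1 = 0.67068
  nF - nC = 1.6886 - 1.66319 = 0.02541
  Vd = 0.67068 / 0.02541 = 26.39

26.39


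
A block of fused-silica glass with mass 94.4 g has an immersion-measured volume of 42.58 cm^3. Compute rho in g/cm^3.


Use the definition of density:
  rho = mass / volume
  rho = 94.4 / 42.58 = 2.217 g/cm^3

2.217 g/cm^3


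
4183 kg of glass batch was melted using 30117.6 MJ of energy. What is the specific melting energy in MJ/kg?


Rearrange E = m * s for s:
  s = E / m
  s = 30117.6 / 4183 = 7.2 MJ/kg

7.2 MJ/kg


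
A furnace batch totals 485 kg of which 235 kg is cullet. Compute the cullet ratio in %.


Cullet ratio = (cullet mass / total batch mass) * 100
  Ratio = 235 / 485 * 100 = 48.45%

48.45%


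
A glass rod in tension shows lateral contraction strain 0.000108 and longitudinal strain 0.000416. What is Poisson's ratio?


Poisson's ratio: nu = lateral strain / axial strain
  nu = 0.000108 / 0.000416 = 0.2596

0.2596


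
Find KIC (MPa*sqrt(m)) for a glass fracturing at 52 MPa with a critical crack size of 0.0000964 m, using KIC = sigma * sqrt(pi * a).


Fracture toughness: KIC = sigma * sqrt(pi * a)
  pi * a = pi * 0.0000964 = 0.00030285
  sqrt(pi * a) = 0.017403
  KIC = 52 * 0.017403 = 0.905 MPa*sqrt(m)

0.905 MPa*sqrt(m)


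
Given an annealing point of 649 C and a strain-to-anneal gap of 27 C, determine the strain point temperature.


Strain point = annealing point - difference:
  T_strain = 649 - 27 = 622 C

622 C


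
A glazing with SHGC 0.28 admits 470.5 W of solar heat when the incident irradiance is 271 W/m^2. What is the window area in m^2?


Rearrange Q = Area * SHGC * Irradiance:
  Area = Q / (SHGC * Irradiance)
  Area = 470.5 / (0.28 * 271) = 6.2 m^2

6.2 m^2


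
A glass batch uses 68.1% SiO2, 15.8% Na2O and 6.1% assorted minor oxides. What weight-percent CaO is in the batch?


Pieces sum to 100%:
  CaO = 100 - (SiO2 + Na2O + others)
  CaO = 100 - (68.1 + 15.8 + 6.1) = 10.0%

10.0%


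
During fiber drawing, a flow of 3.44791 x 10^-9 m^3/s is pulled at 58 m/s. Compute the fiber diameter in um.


Cross-sectional area from continuity:
  A = Q / v = 3.44791 x 10^-9 / 58 = 5.944672 x 10^-11 m^2
Diameter from circular cross-section:
  d = sqrt(4A / pi) * 10^6 (m -> um)
  d = sqrt(4 * 5.944672 x 10^-11 / pi) * 10^6 = 8.7 um

8.7 um


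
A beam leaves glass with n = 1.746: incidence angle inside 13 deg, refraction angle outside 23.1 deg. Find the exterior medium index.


Apply Snell's law: n1 * sin(theta1) = n2 * sin(theta2)
  n2 = n1 * sin(theta1) / sin(theta2)
  sin(13) = 0.224951
  sin(23.1) = 0.392337
  n2 = 1.746 * 0.224951 / 0.392337 = 1.0011

1.0011


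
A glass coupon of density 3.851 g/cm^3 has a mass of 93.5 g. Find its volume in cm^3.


Rearrange rho = m / V:
  V = m / rho
  V = 93.5 / 3.851 = 24.279 cm^3

24.279 cm^3


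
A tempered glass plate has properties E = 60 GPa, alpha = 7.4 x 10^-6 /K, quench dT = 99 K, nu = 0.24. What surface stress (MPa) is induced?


Tempering stress: sigma = E * alpha * dT / (1 - nu)
  E (MPa) = 60 * 1000 = 60000
  Numerator = 60000 * (7.4 x 10^-6) * 99 = 43.956
  Denominator = 1 - 0.24 = 0.76
  sigma = 43.956 / 0.76 = 57.8 MPa

57.8 MPa


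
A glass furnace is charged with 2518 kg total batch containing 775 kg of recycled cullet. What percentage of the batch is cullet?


Cullet ratio = (cullet mass / total batch mass) * 100
  Ratio = 775 / 2518 * 100 = 30.78%

30.78%


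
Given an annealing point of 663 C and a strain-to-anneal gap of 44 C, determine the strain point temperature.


Strain point = annealing point - difference:
  T_strain = 663 - 44 = 619 C

619 C


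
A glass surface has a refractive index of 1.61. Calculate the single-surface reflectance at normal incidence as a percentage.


Fresnel reflectance at normal incidence:
  R = ((n - 1)/(n + 1))^2
  (n - 1)/(n + 1) = (1.61 - 1)/(1.61 + 1) = 0.233716
  R = 0.233716^2 = 0.0546232
  R(%) = 0.0546232 * 100 = 5.462%

5.462%


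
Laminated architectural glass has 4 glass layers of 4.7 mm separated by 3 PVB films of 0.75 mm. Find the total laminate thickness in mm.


Total thickness = glass contribution + PVB contribution
  Glass: 4 * 4.7 = 18.8 mm
  PVB: 3 * 0.75 = 2.25 mm
  Total = 18.8 + 2.25 = 21.05 mm

21.05 mm


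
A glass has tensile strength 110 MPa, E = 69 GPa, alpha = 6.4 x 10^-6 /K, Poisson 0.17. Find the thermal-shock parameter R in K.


Thermal shock resistance: R = sigma * (1 - nu) / (E * alpha)
  Numerator = 110 * (1 - 0.17) = 91.3
  Denominator = 69 * 1000 * (6.4 x 10^-6) = 0.4416
  R = 91.3 / 0.4416 = 206.7 K

206.7 K


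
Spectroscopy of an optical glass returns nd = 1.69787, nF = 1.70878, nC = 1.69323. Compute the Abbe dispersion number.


Abbe number formula: Vd = (nd - 1) / (nF - nC)
  nd - 1 = 1.69787 - 1 = 0.69787
  nF - nC = 1.70878 - 1.69323 = 0.01555
  Vd = 0.69787 / 0.01555 = 44.88

44.88


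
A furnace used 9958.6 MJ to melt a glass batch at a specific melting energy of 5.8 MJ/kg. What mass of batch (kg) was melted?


Rearrange E = m * s for m:
  m = E / s
  m = 9958.6 / 5.8 = 1717.0 kg

1717.0 kg


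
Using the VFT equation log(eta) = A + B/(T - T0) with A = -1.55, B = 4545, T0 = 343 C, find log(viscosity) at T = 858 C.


VFT equation: log(eta) = A + B / (T - T0)
  T - T0 = 858 - 343 = 515
  B / (T - T0) = 4545 / 515 = 8.825
  log(eta) = -1.55 + 8.825 = 7.275

7.275


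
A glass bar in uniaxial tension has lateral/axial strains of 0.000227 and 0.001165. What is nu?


Poisson's ratio: nu = lateral strain / axial strain
  nu = 0.000227 / 0.001165 = 0.1948

0.1948


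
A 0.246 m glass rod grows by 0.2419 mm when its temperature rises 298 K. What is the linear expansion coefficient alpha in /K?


Rearrange dL = alpha * L0 * dT for alpha:
  alpha = dL / (L0 * dT)
  alpha = (0.2419 / 1000) / (0.246 * 298) = 0.0000033 /K = 3.3 x 10^-6 /K

3.3 x 10^-6 /K


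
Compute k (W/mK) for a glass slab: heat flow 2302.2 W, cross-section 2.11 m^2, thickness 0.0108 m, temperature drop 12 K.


Fourier's law rearranged: k = Q * t / (A * dT)
  Numerator = 2302.2 * 0.0108 = 24.86376
  Denominator = 2.11 * 12 = 25.32
  k = 24.86376 / 25.32 = 0.982 W/mK

0.982 W/mK


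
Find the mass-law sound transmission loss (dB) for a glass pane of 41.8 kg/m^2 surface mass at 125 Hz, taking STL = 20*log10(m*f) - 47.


Mass law: STL = 20 * log10(m * f) - 47
  m * f = 41.8 * 125 = 5225
  log10(5225) = 3.71809
  STL = 20 * 3.71809 - 47 = 74.3618 - 47 = 27.4 dB

27.4 dB


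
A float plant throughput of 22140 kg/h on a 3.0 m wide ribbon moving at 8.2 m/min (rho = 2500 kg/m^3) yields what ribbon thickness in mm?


Ribbon cross-section from mass balance:
  Volume rate = throughput / density = 22140 / 2500 = 8.856 m^3/h
  thickness = volume rate / (speed * 60 * width), i.e.
  thickness = throughput / (60 * speed * width * density) * 1000
  thickness = 22140 / (60 * 8.2 * 3.0 * 2500) * 1000 = 6.0 mm

6.0 mm


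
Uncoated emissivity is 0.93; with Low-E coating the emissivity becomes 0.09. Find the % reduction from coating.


Percentage reduction = (1 - coated/uncoated) * 100
  Ratio = 0.09 / 0.93 = 0.0968
  Reduction = (1 - 0.0968) * 100 = 90.3%

90.3%


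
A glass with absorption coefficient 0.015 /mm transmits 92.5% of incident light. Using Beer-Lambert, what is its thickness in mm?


Rearrange T = exp(-alpha * thickness):
  thickness = -ln(T) / alpha
  T = 92.5/100 = 0.925
  ln(T) = -0.07796
  -ln(T) = 0.07796
  thickness = 0.07796 / 0.015 = 5.2 mm

5.2 mm


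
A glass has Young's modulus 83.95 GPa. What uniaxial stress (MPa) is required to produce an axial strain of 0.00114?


Rearrange E = sigma / epsilon:
  sigma = E * epsilon
  E (MPa) = 83.95 * 1000 = 83950
  sigma = 83950 * 0.00114 = 95.7 MPa

95.7 MPa


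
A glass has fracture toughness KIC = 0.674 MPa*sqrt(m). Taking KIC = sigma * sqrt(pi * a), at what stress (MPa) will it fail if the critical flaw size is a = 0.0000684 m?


Rearrange KIC = sigma * sqrt(pi * a):
  sigma = KIC / sqrt(pi * a)
  sqrt(pi * 0.0000684) = 0.014659
  sigma = 0.674 / 0.014659 = 45.98 MPa

45.98 MPa


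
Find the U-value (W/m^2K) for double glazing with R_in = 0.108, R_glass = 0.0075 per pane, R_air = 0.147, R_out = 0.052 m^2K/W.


Total thermal resistance (series):
  R_total = R_in + R_glass + R_air + R_glass + R_out
  R_total = 0.108 + 0.0075 + 0.147 + 0.0075 + 0.052 = 0.322 m^2K/W
U-value = 1 / R_total = 1 / 0.322 = 3.106 W/m^2K

3.106 W/m^2K


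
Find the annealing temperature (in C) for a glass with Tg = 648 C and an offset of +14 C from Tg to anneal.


The annealing temperature is Tg plus the offset:
  T_anneal = 648 + 14 = 662 C

662 C


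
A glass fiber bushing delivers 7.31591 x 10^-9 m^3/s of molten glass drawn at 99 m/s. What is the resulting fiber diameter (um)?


Cross-sectional area from continuity:
  A = Q / v = 7.31591 x 10^-9 / 99 = 7.389808 x 10^-11 m^2
Diameter from circular cross-section:
  d = sqrt(4A / pi) * 10^6 (m -> um)
  d = sqrt(4 * 7.389808 x 10^-11 / pi) * 10^6 = 9.7 um

9.7 um


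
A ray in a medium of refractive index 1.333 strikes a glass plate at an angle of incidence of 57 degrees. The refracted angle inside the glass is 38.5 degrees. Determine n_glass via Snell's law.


Apply Snell's law: n1 * sin(theta1) = n2 * sin(theta2)
  n2 = n1 * sin(theta1) / sin(theta2)
  sin(57) = 0.838671
  sin(38.5) = 0.622515
  n2 = 1.333 * 0.838671 / 0.622515 = 1.7959

1.7959


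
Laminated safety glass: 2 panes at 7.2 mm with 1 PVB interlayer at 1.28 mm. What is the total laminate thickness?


Total thickness = glass contribution + PVB contribution
  Glass: 2 * 7.2 = 14.4 mm
  PVB: 1 * 1.28 = 1.28 mm
  Total = 14.4 + 1.28 = 15.68 mm

15.68 mm


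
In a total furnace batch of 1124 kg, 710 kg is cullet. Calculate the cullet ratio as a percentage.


Cullet ratio = (cullet mass / total batch mass) * 100
  Ratio = 710 / 1124 * 100 = 63.17%

63.17%


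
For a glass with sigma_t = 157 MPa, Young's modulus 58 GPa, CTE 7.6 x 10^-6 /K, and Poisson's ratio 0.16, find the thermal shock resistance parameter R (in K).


Thermal shock resistance: R = sigma * (1 - nu) / (E * alpha)
  Numerator = 157 * (1 - 0.16) = 131.88
  Denominator = 58 * 1000 * (7.6 x 10^-6) = 0.4408
  R = 131.88 / 0.4408 = 299.2 K

299.2 K


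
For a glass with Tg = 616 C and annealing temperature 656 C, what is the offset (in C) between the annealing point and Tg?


Offset = T_anneal - Tg:
  offset = 656 - 616 = 40 C

40 C


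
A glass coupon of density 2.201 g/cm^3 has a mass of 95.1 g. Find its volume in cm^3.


Rearrange rho = m / V:
  V = m / rho
  V = 95.1 / 2.201 = 43.208 cm^3

43.208 cm^3


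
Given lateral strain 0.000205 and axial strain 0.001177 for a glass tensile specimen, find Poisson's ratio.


Poisson's ratio: nu = lateral strain / axial strain
  nu = 0.000205 / 0.001177 = 0.1742

0.1742


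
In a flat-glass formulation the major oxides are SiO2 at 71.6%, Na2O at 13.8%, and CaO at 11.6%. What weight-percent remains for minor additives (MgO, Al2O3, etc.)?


Sum the three major oxides:
  SiO2 + Na2O + CaO = 71.6 + 13.8 + 11.6 = 97.0%
Subtract from 100%:
  Others = 100 - 97.0 = 3.0%

3.0%


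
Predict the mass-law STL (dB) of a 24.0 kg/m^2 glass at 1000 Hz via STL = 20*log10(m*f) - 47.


Mass law: STL = 20 * log10(m * f) - 47
  m * f = 24.0 * 1000 = 24000
  log10(24000) = 4.38021
  STL = 20 * 4.38021 - 47 = 87.6042 - 47 = 40.6 dB

40.6 dB


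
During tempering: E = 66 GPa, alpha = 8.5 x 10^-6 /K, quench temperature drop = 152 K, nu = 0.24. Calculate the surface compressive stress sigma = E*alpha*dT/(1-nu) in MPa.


Tempering stress: sigma = E * alpha * dT / (1 - nu)
  E (MPa) = 66 * 1000 = 66000
  Numerator = 66000 * (8.5 x 10^-6) * 152 = 85.272
  Denominator = 1 - 0.24 = 0.76
  sigma = 85.272 / 0.76 = 112.2 MPa

112.2 MPa


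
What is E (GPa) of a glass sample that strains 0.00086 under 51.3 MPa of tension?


Young's modulus: E = stress / strain
  E = 51.3 MPa / 0.00086 = 59651.16 MPa
Convert to GPa: 59651.16 / 1000 = 59.65 GPa

59.65 GPa


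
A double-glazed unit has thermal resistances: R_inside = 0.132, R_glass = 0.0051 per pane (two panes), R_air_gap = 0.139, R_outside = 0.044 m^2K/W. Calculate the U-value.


Total thermal resistance (series):
  R_total = R_in + R_glass + R_air + R_glass + R_out
  R_total = 0.132 + 0.0051 + 0.139 + 0.0051 + 0.044 = 0.3252 m^2K/W
U-value = 1 / R_total = 1 / 0.3252 = 3.075 W/m^2K

3.075 W/m^2K


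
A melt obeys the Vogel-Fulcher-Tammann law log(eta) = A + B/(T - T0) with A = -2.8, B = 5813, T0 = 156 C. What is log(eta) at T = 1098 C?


VFT equation: log(eta) = A + B / (T - T0)
  T - T0 = 1098 - 156 = 942
  B / (T - T0) = 5813 / 942 = 6.171
  log(eta) = -2.8 + 6.171 = 3.371

3.371


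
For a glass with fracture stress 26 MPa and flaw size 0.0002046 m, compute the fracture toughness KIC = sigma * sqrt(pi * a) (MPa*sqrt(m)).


Fracture toughness: KIC = sigma * sqrt(pi * a)
  pi * a = pi * 0.0002046 = 0.00064277
  sqrt(pi * a) = 0.025353
  KIC = 26 * 0.025353 = 0.659 MPa*sqrt(m)

0.659 MPa*sqrt(m)


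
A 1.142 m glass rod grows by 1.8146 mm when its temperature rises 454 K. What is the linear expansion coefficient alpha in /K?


Rearrange dL = alpha * L0 * dT for alpha:
  alpha = dL / (L0 * dT)
  alpha = (1.8146 / 1000) / (1.142 * 454) = 0.0000035 /K = 3.5 x 10^-6 /K

3.5 x 10^-6 /K


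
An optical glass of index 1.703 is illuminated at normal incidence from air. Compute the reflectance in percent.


Fresnel reflectance at normal incidence:
  R = ((n - 1)/(n + 1))^2
  (n - 1)/(n + 1) = (1.703 - 1)/(1.703 + 1) = 0.260081
  R = 0.260081^2 = 0.0676421
  R(%) = 0.0676421 * 100 = 6.764%

6.764%


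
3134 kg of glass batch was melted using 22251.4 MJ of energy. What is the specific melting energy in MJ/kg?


Rearrange E = m * s for s:
  s = E / m
  s = 22251.4 / 3134 = 7.1 MJ/kg

7.1 MJ/kg


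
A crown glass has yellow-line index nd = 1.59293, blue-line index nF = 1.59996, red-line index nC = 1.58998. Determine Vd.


Abbe number formula: Vd = (nd - 1) / (nF - nC)
  nd - 1 = 1.59293 - 1 = 0.59293
  nF - nC = 1.59996 - 1.58998 = 0.00998
  Vd = 0.59293 / 0.00998 = 59.41

59.41


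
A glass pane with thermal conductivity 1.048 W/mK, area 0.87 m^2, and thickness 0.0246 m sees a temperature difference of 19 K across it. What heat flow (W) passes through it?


Fourier's law: Q = k * A * dT / t
  Q = 1.048 * 0.87 * 19 / 0.0246
  Q = 17.32344 / 0.0246 = 704.2 W

704.2 W


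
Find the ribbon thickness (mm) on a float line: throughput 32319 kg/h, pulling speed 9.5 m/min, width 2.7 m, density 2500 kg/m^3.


Ribbon cross-section from mass balance:
  Volume rate = throughput / density = 32319 / 2500 = 12.9276 m^3/h
  thickness = volume rate / (speed * 60 * width), i.e.
  thickness = throughput / (60 * speed * width * density) * 1000
  thickness = 32319 / (60 * 9.5 * 2.7 * 2500) * 1000 = 8.4 mm

8.4 mm


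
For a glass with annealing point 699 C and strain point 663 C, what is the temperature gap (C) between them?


Gap = T_anneal - T_strain:
  gap = 699 - 663 = 36 C

36 C


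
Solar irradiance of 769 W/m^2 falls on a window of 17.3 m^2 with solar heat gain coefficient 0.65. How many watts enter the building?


Solar heat gain: Q = Area * SHGC * Irradiance
  Q = 17.3 * 0.65 * 769 = 8647.4 W

8647.4 W


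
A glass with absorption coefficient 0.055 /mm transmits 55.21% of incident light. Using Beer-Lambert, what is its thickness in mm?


Rearrange T = exp(-alpha * thickness):
  thickness = -ln(T) / alpha
  T = 55.21/100 = 0.5521
  ln(T) = -0.59403
  -ln(T) = 0.59403
  thickness = 0.59403 / 0.055 = 10.8 mm

10.8 mm


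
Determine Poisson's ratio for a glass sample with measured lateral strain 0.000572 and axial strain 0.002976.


Poisson's ratio: nu = lateral strain / axial strain
  nu = 0.000572 / 0.002976 = 0.1922

0.1922


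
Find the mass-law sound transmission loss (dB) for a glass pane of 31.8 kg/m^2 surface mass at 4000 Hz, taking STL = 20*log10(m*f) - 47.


Mass law: STL = 20 * log10(m * f) - 47
  m * f = 31.8 * 4000 = 127200
  log10(127200) = 5.10449
  STL = 20 * 5.10449 - 47 = 102.0898 - 47 = 55.1 dB

55.1 dB


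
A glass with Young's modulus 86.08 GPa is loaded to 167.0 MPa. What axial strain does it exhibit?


Rearrange E = sigma / epsilon:
  epsilon = sigma / E
  E (MPa) = 86.08 * 1000 = 86080
  epsilon = 167.0 / 86080 = 0.00194

0.00194


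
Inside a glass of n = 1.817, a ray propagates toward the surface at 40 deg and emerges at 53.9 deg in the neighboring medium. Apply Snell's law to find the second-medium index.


Apply Snell's law: n1 * sin(theta1) = n2 * sin(theta2)
  n2 = n1 * sin(theta1) / sin(theta2)
  sin(40) = 0.642788
  sin(53.9) = 0.80799
  n2 = 1.817 * 0.642788 / 0.80799 = 1.4455

1.4455


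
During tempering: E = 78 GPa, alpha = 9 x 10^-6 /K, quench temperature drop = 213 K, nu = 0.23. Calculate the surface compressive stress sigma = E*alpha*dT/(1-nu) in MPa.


Tempering stress: sigma = E * alpha * dT / (1 - nu)
  E (MPa) = 78 * 1000 = 78000
  Numerator = 78000 * (9 x 10^-6) * 213 = 149.526
  Denominator = 1 - 0.23 = 0.77
  sigma = 149.526 / 0.77 = 194.2 MPa

194.2 MPa


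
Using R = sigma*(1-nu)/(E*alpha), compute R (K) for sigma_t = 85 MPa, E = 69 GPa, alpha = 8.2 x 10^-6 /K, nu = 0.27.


Thermal shock resistance: R = sigma * (1 - nu) / (E * alpha)
  Numerator = 85 * (1 - 0.27) = 62.05
  Denominator = 69 * 1000 * (8.2 x 10^-6) = 0.5658
  R = 62.05 / 0.5658 = 109.7 K

109.7 K


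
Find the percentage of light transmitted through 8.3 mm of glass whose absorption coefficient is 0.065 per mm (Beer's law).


Beer-Lambert law: T = exp(-alpha * thickness)
  exponent = -0.065 * 8.3 = -0.5395
  T = exp(-0.5395) = 0.583
  Percentage = 0.583 * 100 = 58.3%

58.3%


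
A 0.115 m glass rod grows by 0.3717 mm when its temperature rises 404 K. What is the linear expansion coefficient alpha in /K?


Rearrange dL = alpha * L0 * dT for alpha:
  alpha = dL / (L0 * dT)
  alpha = (0.3717 / 1000) / (0.115 * 404) = 0.000008 /K = 8 x 10^-6 /K

8 x 10^-6 /K


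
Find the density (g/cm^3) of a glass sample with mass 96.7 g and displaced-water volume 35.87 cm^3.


Use the definition of density:
  rho = mass / volume
  rho = 96.7 / 35.87 = 2.696 g/cm^3

2.696 g/cm^3


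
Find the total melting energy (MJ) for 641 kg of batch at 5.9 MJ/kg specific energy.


Total energy = mass * specific energy
  E = 641 * 5.9 = 3781.9 MJ

3781.9 MJ
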